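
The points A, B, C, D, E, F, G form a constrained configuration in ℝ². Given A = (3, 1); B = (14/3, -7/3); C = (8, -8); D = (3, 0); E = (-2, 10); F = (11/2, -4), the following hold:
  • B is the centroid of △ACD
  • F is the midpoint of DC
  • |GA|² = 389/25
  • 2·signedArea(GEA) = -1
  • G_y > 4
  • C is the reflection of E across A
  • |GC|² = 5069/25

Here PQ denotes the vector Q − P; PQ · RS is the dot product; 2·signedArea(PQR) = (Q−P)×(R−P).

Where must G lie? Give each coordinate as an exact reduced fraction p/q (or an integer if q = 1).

G = (1, 22/5)

1. G_x = 1  [line 9·x + 5·y + -31 = 0 ∩ |GA|² = 389/25]
2. G_y = 22/5  [line 9·x + 5·y + -31 = 0 ∩ |GA|² = 389/25]
   → G = (1, 22/5)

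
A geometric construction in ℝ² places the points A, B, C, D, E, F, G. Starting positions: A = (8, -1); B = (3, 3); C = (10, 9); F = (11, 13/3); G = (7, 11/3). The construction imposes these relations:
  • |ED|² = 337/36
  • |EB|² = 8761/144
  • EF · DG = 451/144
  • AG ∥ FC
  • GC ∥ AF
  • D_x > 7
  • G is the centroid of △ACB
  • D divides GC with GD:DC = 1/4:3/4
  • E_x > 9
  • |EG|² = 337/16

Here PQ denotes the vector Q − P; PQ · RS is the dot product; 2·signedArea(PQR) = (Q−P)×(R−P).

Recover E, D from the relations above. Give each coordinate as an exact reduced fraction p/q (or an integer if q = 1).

1. D_x = 31/4  [D divides GC with GD:DC = 1/4:3/4]
2. D_y = 5  [D divides GC with GD:DC = 1/4:3/4]
   → D = (31/4, 5)
3. E_x = 37/4  [line 3/4·x + 4/3·y + -2471/144 = 0 ∩ |ED|² = 337/36]
4. E_y = 23/3  [line 3/4·x + 4/3·y + -2471/144 = 0 ∩ |ED|² = 337/36]
   → E = (37/4, 23/3)

D = (31/4, 5)
E = (37/4, 23/3)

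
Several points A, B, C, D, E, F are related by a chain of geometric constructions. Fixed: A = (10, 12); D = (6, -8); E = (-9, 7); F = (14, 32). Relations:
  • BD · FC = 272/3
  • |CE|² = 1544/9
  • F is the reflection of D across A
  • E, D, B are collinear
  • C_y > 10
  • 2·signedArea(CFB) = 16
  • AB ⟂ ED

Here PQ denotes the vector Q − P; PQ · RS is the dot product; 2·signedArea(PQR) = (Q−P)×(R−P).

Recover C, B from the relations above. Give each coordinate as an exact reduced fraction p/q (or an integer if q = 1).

B = (-2, 0)
C = (11/3, 31/3)

1. B_x = -2  [E, D, B are collinear ∩ AB ⟂ ED]
2. B_y = 0  [E, D, B are collinear ∩ AB ⟂ ED]
   → B = (-2, 0)
3. C_x = 11/3  [2·signedArea(CFB) = 16 ∩ BD · FC = 272/3]
4. C_y = 31/3  [2·signedArea(CFB) = 16 ∩ BD · FC = 272/3]
   → C = (11/3, 31/3)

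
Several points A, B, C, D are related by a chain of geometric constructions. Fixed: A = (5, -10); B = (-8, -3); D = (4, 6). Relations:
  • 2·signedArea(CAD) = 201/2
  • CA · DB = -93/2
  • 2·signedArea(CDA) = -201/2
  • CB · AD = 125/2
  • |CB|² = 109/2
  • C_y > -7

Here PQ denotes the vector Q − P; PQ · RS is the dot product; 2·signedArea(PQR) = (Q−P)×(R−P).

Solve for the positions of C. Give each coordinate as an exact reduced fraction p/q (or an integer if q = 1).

C = (-3/2, -13/2)

1. C_x = -3/2  [2·signedArea(CAD) = 201/2 ∩ CA · DB = -93/2]
2. C_y = -13/2  [2·signedArea(CAD) = 201/2 ∩ CA · DB = -93/2]
   → C = (-3/2, -13/2)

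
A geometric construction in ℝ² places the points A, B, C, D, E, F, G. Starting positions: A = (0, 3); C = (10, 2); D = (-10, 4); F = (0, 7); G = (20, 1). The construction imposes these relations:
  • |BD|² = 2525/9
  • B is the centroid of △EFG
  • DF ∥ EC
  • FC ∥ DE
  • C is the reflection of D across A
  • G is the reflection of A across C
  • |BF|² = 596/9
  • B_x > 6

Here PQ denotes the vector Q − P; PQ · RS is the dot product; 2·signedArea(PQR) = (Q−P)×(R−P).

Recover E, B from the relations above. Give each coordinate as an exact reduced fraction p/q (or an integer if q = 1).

1. E_x = 0  [DF ∥ EC ∩ FC ∥ DE]
2. E_y = -1  [DF ∥ EC ∩ FC ∥ DE]
   → E = (0, -1)
3. B_x = 20/3  [B is the centroid of △EFG]
4. B_y = 7/3  [B is the centroid of △EFG]
   → B = (20/3, 7/3)

B = (20/3, 7/3)
E = (0, -1)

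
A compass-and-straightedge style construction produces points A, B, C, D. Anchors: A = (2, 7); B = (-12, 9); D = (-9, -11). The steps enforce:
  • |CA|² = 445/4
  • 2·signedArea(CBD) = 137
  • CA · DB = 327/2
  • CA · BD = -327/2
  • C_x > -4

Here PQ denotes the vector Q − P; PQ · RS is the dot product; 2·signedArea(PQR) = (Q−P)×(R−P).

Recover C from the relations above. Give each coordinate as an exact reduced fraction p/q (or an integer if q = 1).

1. C_x = -7/2  [2·signedArea(CBD) = 137 ∩ CA · DB = 327/2]
2. C_y = -2  [2·signedArea(CBD) = 137 ∩ CA · DB = 327/2]
   → C = (-7/2, -2)

C = (-7/2, -2)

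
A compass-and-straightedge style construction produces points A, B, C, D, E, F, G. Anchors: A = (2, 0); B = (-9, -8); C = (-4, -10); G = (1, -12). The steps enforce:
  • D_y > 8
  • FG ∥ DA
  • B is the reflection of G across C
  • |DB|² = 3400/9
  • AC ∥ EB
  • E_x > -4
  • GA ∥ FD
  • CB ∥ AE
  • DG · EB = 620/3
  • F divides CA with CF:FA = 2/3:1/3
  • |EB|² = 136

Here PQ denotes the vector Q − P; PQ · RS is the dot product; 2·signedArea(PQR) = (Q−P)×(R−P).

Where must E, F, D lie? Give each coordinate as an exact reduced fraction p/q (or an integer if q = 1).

D = (1, 26/3)
E = (-3, 2)
F = (0, -10/3)

1. E_x = -3  [AC ∥ EB ∩ CB ∥ AE]
2. E_y = 2  [AC ∥ EB ∩ CB ∥ AE]
   → E = (-3, 2)
3. F_x = 0  [F divides CA with CF:FA = 2/3:1/3]
4. F_y = -10/3  [F divides CA with CF:FA = 2/3:1/3]
   → F = (0, -10/3)
5. D_x = 1  [FG ∥ DA ∩ GA ∥ FD]
6. D_y = 26/3  [FG ∥ DA ∩ GA ∥ FD]
   → D = (1, 26/3)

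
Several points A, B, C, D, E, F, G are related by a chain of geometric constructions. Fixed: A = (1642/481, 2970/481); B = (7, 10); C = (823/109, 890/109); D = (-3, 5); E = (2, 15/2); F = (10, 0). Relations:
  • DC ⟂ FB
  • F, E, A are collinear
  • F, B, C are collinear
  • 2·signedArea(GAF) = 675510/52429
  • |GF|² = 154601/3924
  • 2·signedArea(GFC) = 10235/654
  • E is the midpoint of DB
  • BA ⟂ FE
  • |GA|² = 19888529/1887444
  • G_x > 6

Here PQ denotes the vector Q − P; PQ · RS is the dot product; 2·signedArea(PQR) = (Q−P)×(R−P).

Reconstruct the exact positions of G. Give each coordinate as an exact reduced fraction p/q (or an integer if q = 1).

1. G_x = 2131/327  [2·signedArea(GFC) = 10235/654 ∩ 2·signedArea(GAF) = 675510/52429]
2. G_y = 3415/654  [2·signedArea(GFC) = 10235/654 ∩ 2·signedArea(GAF) = 675510/52429]
   → G = (2131/327, 3415/654)

G = (2131/327, 3415/654)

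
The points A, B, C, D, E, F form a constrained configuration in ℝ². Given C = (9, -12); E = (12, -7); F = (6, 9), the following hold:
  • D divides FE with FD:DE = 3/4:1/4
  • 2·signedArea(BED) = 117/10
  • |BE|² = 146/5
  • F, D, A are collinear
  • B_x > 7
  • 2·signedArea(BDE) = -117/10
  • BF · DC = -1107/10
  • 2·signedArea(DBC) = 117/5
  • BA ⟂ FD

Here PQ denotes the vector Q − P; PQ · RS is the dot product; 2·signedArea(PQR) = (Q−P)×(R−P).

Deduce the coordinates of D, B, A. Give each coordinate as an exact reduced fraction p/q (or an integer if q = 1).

A = (3783/365, -963/365)
B = (39/5, -18/5)
D = (21/2, -3)

1. D_x = 21/2  [D divides FE with FD:DE = 3/4:1/4]
2. D_y = -3  [D divides FE with FD:DE = 3/4:1/4]
   → D = (21/2, -3)
3. B_x = 39/5  [2·signedArea(BED) = 117/10 ∩ 2·signedArea(DBC) = 117/5]
4. B_y = -18/5  [2·signedArea(BED) = 117/10 ∩ 2·signedArea(DBC) = 117/5]
   → B = (39/5, -18/5)
5. A_x = 3783/365  [F, D, A are collinear ∩ BA ⟂ FD]
6. A_y = -963/365  [F, D, A are collinear ∩ BA ⟂ FD]
   → A = (3783/365, -963/365)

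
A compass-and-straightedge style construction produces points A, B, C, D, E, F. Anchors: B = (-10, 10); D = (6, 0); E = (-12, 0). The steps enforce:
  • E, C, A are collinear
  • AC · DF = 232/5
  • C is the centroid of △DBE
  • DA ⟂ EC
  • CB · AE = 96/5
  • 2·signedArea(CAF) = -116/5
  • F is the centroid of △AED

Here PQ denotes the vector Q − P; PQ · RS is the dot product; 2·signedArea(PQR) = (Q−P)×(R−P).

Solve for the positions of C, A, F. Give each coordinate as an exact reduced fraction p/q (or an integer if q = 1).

A = (12/5, 36/5)
C = (-16/3, 10/3)
F = (-6/5, 12/5)

1. C_x = -16/3  [C is the centroid of △DBE]
2. C_y = 10/3  [C is the centroid of △DBE]
   → C = (-16/3, 10/3)
3. A_x = 12/5  [E, C, A are collinear ∩ DA ⟂ EC]
4. A_y = 36/5  [E, C, A are collinear ∩ DA ⟂ EC]
   → A = (12/5, 36/5)
5. F_x = -6/5  [F is the centroid of △AED]
6. F_y = 12/5  [F is the centroid of △AED]
   → F = (-6/5, 12/5)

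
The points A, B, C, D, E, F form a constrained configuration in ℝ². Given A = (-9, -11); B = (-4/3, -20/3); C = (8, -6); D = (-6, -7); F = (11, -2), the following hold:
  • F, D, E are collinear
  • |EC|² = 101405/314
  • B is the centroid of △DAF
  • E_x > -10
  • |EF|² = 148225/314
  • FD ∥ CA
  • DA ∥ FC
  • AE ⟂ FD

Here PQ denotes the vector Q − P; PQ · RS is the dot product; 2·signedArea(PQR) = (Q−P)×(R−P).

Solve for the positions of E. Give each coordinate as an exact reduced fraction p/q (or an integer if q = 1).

1. E_x = -3091/314  [F, D, E are collinear ∩ AE ⟂ FD]
2. E_y = -2553/314  [F, D, E are collinear ∩ AE ⟂ FD]
   → E = (-3091/314, -2553/314)

E = (-3091/314, -2553/314)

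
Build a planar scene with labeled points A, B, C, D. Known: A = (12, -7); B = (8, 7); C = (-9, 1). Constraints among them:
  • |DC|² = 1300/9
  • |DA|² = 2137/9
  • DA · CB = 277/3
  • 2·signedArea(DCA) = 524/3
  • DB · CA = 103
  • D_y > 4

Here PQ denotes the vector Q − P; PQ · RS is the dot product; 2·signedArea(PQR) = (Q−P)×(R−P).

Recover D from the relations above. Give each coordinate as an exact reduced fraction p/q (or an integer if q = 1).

D = (7/3, 5)

1. D_x = 7/3  [2·signedArea(DCA) = 524/3 ∩ DA · CB = 277/3]
2. D_y = 5  [2·signedArea(DCA) = 524/3 ∩ DA · CB = 277/3]
   → D = (7/3, 5)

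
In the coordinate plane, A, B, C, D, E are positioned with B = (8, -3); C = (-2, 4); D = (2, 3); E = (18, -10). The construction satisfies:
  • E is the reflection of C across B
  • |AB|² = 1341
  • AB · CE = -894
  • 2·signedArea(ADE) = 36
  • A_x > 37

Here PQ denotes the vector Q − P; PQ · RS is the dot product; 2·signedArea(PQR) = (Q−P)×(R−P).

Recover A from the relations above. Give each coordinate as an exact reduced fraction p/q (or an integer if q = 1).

A = (38, -24)

1. A_x = 38  [2·signedArea(ADE) = 36 ∩ AB · CE = -894]
2. A_y = -24  [2·signedArea(ADE) = 36 ∩ AB · CE = -894]
   → A = (38, -24)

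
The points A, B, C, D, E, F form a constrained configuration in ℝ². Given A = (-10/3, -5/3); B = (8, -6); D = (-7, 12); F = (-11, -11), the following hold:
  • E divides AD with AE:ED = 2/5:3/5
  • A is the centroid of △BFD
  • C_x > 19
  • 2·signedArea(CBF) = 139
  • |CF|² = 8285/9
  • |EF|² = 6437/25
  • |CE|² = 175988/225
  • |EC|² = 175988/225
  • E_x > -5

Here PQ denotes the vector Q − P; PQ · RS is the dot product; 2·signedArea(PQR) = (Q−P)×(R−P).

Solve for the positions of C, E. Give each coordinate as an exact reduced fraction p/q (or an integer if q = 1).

C = (58/3, -31/3)
E = (-24/5, 19/5)

1. C_x = 58/3  [line 5·x + -19·y + -293 = 0 ∩ |CF|² = 8285/9]
2. C_y = -31/3  [line 5·x + -19·y + -293 = 0 ∩ |CF|² = 8285/9]
   → C = (58/3, -31/3)
3. E_x = -24/5  [E divides AD with AE:ED = 2/5:3/5]
4. E_y = 19/5  [E divides AD with AE:ED = 2/5:3/5]
   → E = (-24/5, 19/5)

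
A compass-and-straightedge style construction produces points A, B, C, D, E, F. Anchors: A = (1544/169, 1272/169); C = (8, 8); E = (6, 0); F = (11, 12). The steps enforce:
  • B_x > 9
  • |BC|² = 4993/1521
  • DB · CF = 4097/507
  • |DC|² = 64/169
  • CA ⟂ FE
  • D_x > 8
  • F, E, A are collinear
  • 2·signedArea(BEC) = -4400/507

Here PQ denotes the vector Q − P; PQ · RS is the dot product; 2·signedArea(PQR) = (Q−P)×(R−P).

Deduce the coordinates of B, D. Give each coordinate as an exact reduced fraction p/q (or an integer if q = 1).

1. B_x = 1585/169  [line -8·x + 2·y + 28736/507 = 0 ∩ |BC|² = 4993/1521]
2. B_y = 4652/507  [line -8·x + 2·y + 28736/507 = 0 ∩ |BC|² = 4993/1521]
   → B = (1585/169, 4652/507)
3. D_x = 1448/169  [line -3·x + -4·y + 9592/169 = 0 ∩ |DC|² = 64/169]
4. D_y = 1312/169  [line -3·x + -4·y + 9592/169 = 0 ∩ |DC|² = 64/169]
   → D = (1448/169, 1312/169)

B = (1585/169, 4652/507)
D = (1448/169, 1312/169)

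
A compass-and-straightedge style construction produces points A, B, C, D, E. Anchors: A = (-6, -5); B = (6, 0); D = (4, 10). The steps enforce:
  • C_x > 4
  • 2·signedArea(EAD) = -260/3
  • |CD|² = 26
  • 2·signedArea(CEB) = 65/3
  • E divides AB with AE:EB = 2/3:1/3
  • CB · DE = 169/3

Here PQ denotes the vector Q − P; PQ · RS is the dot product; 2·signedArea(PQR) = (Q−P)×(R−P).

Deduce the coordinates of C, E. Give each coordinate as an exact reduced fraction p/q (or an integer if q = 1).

C = (5, 5)
E = (2, -5/3)

1. E_x = 2  [E divides AB with AE:EB = 2/3:1/3]
2. E_y = -5/3  [E divides AB with AE:EB = 2/3:1/3]
   → E = (2, -5/3)
3. C_x = 5  [2·signedArea(CEB) = 65/3 ∩ CB · DE = 169/3]
4. C_y = 5  [2·signedArea(CEB) = 65/3 ∩ CB · DE = 169/3]
   → C = (5, 5)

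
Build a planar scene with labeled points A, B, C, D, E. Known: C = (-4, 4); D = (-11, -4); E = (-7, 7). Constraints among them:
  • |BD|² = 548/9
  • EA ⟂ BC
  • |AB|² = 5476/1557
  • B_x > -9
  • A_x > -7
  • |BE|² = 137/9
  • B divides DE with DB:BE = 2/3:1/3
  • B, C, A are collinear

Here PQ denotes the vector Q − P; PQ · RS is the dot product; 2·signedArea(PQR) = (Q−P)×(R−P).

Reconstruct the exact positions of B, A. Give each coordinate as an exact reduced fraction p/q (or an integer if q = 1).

A = (-1121/173, 626/173)
B = (-25/3, 10/3)

1. B_x = -25/3  [B divides DE with DB:BE = 2/3:1/3]
2. B_y = 10/3  [B divides DE with DB:BE = 2/3:1/3]
   → B = (-25/3, 10/3)
3. A_x = -1121/173  [B, C, A are collinear ∩ EA ⟂ BC]
4. A_y = 626/173  [B, C, A are collinear ∩ EA ⟂ BC]
   → A = (-1121/173, 626/173)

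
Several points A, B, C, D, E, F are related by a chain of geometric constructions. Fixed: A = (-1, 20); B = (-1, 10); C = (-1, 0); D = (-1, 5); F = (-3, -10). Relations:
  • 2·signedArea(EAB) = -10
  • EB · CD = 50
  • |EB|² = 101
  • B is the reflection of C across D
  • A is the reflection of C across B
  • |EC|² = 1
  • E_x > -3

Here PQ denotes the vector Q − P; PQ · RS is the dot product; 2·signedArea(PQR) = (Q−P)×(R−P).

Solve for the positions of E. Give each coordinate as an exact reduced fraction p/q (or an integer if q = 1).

1. E_x = -2  [EB · CD = 50 ∩ 2·signedArea(EAB) = -10]
2. E_y = 0  [EB · CD = 50 ∩ 2·signedArea(EAB) = -10]
   → E = (-2, 0)

E = (-2, 0)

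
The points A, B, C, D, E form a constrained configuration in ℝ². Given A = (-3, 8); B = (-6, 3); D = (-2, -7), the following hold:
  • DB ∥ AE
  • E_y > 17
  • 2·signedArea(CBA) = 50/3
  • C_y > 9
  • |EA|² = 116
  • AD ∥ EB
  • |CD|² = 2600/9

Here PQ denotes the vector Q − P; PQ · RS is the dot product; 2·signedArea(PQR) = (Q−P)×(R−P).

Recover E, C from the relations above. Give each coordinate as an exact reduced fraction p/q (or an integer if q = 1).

C = (-16/3, 29/3)
E = (-7, 18)

1. E_x = -7  [AD ∥ EB ∩ DB ∥ AE]
2. E_y = 18  [AD ∥ EB ∩ DB ∥ AE]
   → E = (-7, 18)
3. C_x = -16/3  [line -5·x + 3·y + -167/3 = 0 ∩ |CD|² = 2600/9]
4. C_y = 29/3  [line -5·x + 3·y + -167/3 = 0 ∩ |CD|² = 2600/9]
   → C = (-16/3, 29/3)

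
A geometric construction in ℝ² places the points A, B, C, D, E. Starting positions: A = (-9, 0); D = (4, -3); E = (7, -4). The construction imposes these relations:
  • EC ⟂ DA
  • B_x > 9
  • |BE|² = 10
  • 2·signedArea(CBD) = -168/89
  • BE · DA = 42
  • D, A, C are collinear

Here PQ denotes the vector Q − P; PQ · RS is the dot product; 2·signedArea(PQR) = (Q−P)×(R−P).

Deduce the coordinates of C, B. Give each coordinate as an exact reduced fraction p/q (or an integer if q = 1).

1. C_x = 629/89  [D, A, C are collinear ∩ EC ⟂ DA]
2. C_y = -330/89  [D, A, C are collinear ∩ EC ⟂ DA]
   → C = (629/89, -330/89)
3. B_x = 10  [BE · DA = 42 ∩ 2·signedArea(CBD) = -168/89]
4. B_y = -5  [BE · DA = 42 ∩ 2·signedArea(CBD) = -168/89]
   → B = (10, -5)

B = (10, -5)
C = (629/89, -330/89)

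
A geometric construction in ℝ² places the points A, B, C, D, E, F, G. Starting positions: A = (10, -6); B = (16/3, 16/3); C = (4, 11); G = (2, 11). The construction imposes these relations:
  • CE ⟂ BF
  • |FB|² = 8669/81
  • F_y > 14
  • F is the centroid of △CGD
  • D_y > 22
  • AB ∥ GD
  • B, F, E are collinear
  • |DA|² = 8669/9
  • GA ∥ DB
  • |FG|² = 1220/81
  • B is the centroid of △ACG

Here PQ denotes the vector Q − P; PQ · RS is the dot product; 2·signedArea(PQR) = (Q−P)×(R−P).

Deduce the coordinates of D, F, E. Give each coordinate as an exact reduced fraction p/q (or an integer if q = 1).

D = (-8/3, 67/3)
E = (26006/8669, 91483/8669)
F = (10/9, 133/9)

1. D_x = -8/3  [GA ∥ DB ∩ AB ∥ GD]
2. D_y = 67/3  [GA ∥ DB ∩ AB ∥ GD]
   → D = (-8/3, 67/3)
3. F_x = 10/9  [F is the centroid of △CGD]
4. F_y = 133/9  [F is the centroid of △CGD]
   → F = (10/9, 133/9)
5. E_x = 26006/8669  [B, F, E are collinear ∩ CE ⟂ BF]
6. E_y = 91483/8669  [B, F, E are collinear ∩ CE ⟂ BF]
   → E = (26006/8669, 91483/8669)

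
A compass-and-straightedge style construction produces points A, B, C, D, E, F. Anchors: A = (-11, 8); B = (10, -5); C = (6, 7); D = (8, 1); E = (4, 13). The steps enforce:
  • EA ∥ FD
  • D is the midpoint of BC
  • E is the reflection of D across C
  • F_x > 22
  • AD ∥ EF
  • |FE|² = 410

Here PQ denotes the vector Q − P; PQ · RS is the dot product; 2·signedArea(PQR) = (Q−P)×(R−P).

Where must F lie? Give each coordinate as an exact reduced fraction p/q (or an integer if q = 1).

F = (23, 6)

1. F_x = 23  [EA ∥ FD ∩ AD ∥ EF]
2. F_y = 6  [EA ∥ FD ∩ AD ∥ EF]
   → F = (23, 6)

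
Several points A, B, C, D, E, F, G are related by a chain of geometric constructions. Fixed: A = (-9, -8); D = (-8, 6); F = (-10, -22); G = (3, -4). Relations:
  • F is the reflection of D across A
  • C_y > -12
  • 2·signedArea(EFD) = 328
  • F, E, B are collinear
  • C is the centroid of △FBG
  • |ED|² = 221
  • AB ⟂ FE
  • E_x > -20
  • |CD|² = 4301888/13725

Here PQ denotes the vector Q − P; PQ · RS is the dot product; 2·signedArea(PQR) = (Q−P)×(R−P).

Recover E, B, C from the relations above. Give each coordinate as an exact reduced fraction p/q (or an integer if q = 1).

B = (-19957/1525, -13676/1525)
C = (-30632/4575, -53326/4575)
E = (-19, 16)

1. E_x = -19  [line -28·x + 2·y + -564 = 0 ∩ |ED|² = 221]
2. E_y = 16  [line -28·x + 2·y + -564 = 0 ∩ |ED|² = 221]
   → E = (-19, 16)
3. B_x = -19957/1525  [F, E, B are collinear ∩ AB ⟂ FE]
4. B_y = -13676/1525  [F, E, B are collinear ∩ AB ⟂ FE]
   → B = (-19957/1525, -13676/1525)
5. C_x = -30632/4575  [C is the centroid of △FBG]
6. C_y = -53326/4575  [C is the centroid of △FBG]
   → C = (-30632/4575, -53326/4575)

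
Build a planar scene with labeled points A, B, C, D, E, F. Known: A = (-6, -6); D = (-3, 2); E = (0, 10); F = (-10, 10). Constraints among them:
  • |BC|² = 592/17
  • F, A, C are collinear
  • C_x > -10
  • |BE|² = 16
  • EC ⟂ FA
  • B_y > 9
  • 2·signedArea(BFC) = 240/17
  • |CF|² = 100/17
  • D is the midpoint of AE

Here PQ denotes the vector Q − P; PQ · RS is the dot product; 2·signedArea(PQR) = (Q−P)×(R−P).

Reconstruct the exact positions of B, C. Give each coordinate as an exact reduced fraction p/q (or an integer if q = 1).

B = (-4, 10)
C = (-160/17, 130/17)

1. C_x = -160/17  [F, A, C are collinear ∩ EC ⟂ FA]
2. C_y = 130/17  [F, A, C are collinear ∩ EC ⟂ FA]
   → C = (-160/17, 130/17)
3. B_x = -4  [line 40/17·x + 10/17·y + 60/17 = 0 ∩ |BC|² = 592/17]
4. B_y = 10  [line 40/17·x + 10/17·y + 60/17 = 0 ∩ |BC|² = 592/17]
   → B = (-4, 10)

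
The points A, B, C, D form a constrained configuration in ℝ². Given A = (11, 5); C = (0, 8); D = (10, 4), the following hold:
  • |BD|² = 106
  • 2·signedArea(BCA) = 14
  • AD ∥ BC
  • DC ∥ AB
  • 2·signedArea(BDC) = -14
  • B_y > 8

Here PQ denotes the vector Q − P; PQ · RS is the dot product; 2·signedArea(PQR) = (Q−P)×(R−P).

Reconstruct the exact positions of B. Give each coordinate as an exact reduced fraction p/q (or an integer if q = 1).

B = (1, 9)

1. B_x = 1  [AD ∥ BC ∩ DC ∥ AB]
2. B_y = 9  [AD ∥ BC ∩ DC ∥ AB]
   → B = (1, 9)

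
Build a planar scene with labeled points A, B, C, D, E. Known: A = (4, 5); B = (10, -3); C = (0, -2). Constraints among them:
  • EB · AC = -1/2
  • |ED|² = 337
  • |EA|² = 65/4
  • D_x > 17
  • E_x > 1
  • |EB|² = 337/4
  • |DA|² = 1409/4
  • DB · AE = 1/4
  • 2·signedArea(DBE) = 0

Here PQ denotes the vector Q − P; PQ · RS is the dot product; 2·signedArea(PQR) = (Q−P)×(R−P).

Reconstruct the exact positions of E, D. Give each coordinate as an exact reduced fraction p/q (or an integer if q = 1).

D = (18, -15/2)
E = (2, 3/2)

1. E_x = 2  [line 4·x + 7·y + -37/2 = 0 ∩ |EA|² = 65/4]
2. E_y = 3/2  [line 4·x + 7·y + -37/2 = 0 ∩ |EA|² = 65/4]
   → E = (2, 3/2)
3. D_x = 18  [2·signedArea(DBE) = 0 ∩ DB · AE = 1/4]
4. D_y = -15/2  [2·signedArea(DBE) = 0 ∩ DB · AE = 1/4]
   → D = (18, -15/2)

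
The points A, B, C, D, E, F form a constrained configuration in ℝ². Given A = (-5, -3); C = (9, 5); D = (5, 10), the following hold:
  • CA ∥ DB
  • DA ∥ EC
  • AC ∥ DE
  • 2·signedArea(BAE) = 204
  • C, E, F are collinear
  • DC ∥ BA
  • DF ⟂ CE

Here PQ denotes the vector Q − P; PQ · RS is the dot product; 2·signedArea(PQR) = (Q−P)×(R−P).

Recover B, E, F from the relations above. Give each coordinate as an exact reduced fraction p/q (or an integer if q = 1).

B = (-9, 2)
E = (19, 18)
F = (2671/269, 1670/269)

1. B_x = -9  [DC ∥ BA ∩ CA ∥ DB]
2. B_y = 2  [DC ∥ BA ∩ CA ∥ DB]
   → B = (-9, 2)
3. E_x = 19  [DA ∥ EC ∩ AC ∥ DE]
4. E_y = 18  [DA ∥ EC ∩ AC ∥ DE]
   → E = (19, 18)
5. F_x = 2671/269  [C, E, F are collinear ∩ DF ⟂ CE]
6. F_y = 1670/269  [C, E, F are collinear ∩ DF ⟂ CE]
   → F = (2671/269, 1670/269)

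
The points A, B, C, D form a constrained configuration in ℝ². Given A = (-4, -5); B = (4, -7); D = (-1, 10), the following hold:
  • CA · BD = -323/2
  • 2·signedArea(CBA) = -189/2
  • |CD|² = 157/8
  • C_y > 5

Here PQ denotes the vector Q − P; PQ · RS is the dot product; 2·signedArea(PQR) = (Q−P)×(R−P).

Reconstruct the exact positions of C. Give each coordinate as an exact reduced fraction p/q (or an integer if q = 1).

1. C_x = 1/4  [2·signedArea(CBA) = -189/2 ∩ CA · BD = -323/2]
2. C_y = 23/4  [2·signedArea(CBA) = -189/2 ∩ CA · BD = -323/2]
   → C = (1/4, 23/4)

C = (1/4, 23/4)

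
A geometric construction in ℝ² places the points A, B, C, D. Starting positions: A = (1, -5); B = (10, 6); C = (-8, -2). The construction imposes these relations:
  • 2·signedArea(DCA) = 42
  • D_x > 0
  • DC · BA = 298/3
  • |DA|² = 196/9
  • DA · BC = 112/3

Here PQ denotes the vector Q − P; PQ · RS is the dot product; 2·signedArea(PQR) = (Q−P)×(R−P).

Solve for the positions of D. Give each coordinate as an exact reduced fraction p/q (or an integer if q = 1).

1. D_x = 1  [2·signedArea(DCA) = 42 ∩ DC · BA = 298/3]
2. D_y = -1/3  [2·signedArea(DCA) = 42 ∩ DC · BA = 298/3]
   → D = (1, -1/3)

D = (1, -1/3)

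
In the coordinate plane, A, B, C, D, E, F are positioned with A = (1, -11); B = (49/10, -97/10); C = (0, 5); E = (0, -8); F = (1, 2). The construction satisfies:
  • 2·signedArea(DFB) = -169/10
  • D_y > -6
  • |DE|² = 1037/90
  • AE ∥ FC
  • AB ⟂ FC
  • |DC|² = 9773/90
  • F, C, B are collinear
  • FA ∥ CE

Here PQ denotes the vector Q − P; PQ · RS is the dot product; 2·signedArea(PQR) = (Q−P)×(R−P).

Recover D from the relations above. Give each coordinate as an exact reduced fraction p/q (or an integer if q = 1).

D = (59/30, -157/30)

1. D_x = 59/30  [line 117/10·x + 39/10·y + -13/5 = 0 ∩ |DE|² = 1037/90]
2. D_y = -157/30  [line 117/10·x + 39/10·y + -13/5 = 0 ∩ |DE|² = 1037/90]
   → D = (59/30, -157/30)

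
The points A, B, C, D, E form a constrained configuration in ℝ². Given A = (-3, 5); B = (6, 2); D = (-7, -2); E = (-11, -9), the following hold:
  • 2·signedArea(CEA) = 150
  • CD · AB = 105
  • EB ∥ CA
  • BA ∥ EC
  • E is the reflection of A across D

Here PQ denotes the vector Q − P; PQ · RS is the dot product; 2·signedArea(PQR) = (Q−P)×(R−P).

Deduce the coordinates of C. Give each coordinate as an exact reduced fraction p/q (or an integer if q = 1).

1. C_x = -20  [EB ∥ CA ∩ BA ∥ EC]
2. C_y = -6  [EB ∥ CA ∩ BA ∥ EC]
   → C = (-20, -6)

C = (-20, -6)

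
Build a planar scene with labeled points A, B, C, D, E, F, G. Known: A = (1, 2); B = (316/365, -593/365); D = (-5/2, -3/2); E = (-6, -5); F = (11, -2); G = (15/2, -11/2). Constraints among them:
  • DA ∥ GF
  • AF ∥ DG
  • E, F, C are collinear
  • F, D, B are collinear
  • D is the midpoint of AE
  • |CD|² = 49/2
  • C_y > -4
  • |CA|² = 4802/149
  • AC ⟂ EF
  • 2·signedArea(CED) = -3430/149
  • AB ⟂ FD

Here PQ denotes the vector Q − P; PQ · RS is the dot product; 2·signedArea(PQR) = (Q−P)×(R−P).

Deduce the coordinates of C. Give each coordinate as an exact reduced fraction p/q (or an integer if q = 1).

C = (296/149, -535/149)

1. C_x = 296/149  [E, F, C are collinear ∩ AC ⟂ EF]
2. C_y = -535/149  [E, F, C are collinear ∩ AC ⟂ EF]
   → C = (296/149, -535/149)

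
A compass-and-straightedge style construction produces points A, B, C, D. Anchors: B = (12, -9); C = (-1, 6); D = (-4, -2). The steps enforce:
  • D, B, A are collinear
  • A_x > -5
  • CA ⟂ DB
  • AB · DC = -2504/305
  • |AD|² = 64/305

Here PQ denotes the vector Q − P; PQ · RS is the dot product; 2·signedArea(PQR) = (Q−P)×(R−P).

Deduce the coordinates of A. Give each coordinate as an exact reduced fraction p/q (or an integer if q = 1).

A = (-1348/305, -554/305)

1. A_x = -1348/305  [D, B, A are collinear ∩ CA ⟂ DB]
2. A_y = -554/305  [D, B, A are collinear ∩ CA ⟂ DB]
   → A = (-1348/305, -554/305)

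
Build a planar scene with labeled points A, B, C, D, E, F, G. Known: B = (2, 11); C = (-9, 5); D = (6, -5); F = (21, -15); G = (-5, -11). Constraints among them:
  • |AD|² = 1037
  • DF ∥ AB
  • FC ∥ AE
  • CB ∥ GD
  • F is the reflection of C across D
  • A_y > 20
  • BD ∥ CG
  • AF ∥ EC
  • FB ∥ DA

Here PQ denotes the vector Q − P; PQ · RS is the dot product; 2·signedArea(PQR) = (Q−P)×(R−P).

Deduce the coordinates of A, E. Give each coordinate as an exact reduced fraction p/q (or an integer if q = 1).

1. A_x = -13  [DF ∥ AB ∩ FB ∥ DA]
2. A_y = 21  [DF ∥ AB ∩ FB ∥ DA]
   → A = (-13, 21)
3. E_x = -43  [AF ∥ EC ∩ FC ∥ AE]
4. E_y = 41  [AF ∥ EC ∩ FC ∥ AE]
   → E = (-43, 41)

A = (-13, 21)
E = (-43, 41)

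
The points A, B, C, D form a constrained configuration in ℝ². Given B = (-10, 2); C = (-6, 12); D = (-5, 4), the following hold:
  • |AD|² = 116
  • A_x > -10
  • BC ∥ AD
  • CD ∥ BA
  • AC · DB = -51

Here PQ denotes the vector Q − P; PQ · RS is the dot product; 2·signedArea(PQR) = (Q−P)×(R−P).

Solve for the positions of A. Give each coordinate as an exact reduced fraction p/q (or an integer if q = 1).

A = (-9, -6)

1. A_x = -9  [BC ∥ AD ∩ CD ∥ BA]
2. A_y = -6  [BC ∥ AD ∩ CD ∥ BA]
   → A = (-9, -6)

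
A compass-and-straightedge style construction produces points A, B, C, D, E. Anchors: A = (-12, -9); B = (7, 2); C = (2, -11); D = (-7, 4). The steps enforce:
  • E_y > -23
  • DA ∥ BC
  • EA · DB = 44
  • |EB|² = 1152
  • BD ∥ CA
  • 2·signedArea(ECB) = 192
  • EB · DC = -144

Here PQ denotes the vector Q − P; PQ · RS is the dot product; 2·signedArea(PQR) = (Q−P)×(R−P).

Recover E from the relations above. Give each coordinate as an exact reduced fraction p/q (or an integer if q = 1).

1. E_x = -17  [EB · DC = -144 ∩ EA · DB = 44]
2. E_y = -22  [EB · DC = -144 ∩ EA · DB = 44]
   → E = (-17, -22)

E = (-17, -22)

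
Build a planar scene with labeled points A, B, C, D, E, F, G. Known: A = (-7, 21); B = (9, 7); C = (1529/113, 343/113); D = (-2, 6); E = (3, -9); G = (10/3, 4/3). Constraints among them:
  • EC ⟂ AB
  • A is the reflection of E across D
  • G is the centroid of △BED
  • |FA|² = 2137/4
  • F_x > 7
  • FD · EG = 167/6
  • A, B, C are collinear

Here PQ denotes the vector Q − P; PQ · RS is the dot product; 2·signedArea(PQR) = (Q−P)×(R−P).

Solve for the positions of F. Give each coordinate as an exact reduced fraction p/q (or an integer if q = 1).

F = (15/2, 3)

1. F_x = 15/2  [line -1/3·x + -31/3·y + 67/2 = 0 ∩ |FA|² = 2137/4]
2. F_y = 3  [line -1/3·x + -31/3·y + 67/2 = 0 ∩ |FA|² = 2137/4]
   → F = (15/2, 3)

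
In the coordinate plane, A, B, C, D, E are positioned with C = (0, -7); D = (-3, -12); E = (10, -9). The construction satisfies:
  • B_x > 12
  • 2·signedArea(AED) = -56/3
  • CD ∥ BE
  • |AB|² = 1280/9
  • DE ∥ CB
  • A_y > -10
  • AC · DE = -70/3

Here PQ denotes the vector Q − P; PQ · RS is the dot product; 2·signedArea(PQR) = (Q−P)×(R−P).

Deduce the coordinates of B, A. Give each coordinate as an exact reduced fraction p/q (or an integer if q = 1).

1. B_x = 13  [CD ∥ BE ∩ DE ∥ CB]
2. B_y = -4  [CD ∥ BE ∩ DE ∥ CB]
   → B = (13, -4)
3. A_x = 7/3  [2·signedArea(AED) = -56/3 ∩ AC · DE = -70/3]
4. A_y = -28/3  [2·signedArea(AED) = -56/3 ∩ AC · DE = -70/3]
   → A = (7/3, -28/3)

A = (7/3, -28/3)
B = (13, -4)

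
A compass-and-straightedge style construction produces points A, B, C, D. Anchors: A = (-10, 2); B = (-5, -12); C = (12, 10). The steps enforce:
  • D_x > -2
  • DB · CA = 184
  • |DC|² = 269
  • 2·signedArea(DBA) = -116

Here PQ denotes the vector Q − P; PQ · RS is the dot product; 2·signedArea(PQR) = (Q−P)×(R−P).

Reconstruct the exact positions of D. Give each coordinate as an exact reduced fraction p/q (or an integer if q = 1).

1. D_x = -1  [2·signedArea(DBA) = -116 ∩ DB · CA = 184]
2. D_y = 0  [2·signedArea(DBA) = -116 ∩ DB · CA = 184]
   → D = (-1, 0)

D = (-1, 0)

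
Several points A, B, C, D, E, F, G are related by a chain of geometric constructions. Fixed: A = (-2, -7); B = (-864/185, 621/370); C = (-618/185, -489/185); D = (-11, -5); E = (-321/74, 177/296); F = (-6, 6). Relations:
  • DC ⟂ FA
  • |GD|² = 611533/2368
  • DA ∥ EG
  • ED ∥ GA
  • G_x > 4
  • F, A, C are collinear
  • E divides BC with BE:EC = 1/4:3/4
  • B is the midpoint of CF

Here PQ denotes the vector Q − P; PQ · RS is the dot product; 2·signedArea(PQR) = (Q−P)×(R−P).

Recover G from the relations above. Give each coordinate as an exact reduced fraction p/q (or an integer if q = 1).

1. G_x = 345/74  [ED ∥ GA ∩ DA ∥ EG]
2. G_y = -415/296  [ED ∥ GA ∩ DA ∥ EG]
   → G = (345/74, -415/296)

G = (345/74, -415/296)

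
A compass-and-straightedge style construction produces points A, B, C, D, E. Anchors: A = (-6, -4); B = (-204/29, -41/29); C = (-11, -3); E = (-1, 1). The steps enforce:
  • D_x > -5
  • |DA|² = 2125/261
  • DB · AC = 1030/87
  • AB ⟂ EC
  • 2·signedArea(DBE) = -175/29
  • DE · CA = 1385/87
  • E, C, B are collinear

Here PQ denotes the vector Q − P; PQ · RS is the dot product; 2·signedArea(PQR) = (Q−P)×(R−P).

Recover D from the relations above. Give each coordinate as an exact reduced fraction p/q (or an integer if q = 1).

1. D_x = -407/87  [2·signedArea(DBE) = -175/29 ∩ DE · CA = 1385/87]
2. D_y = -128/87  [2·signedArea(DBE) = -175/29 ∩ DE · CA = 1385/87]
   → D = (-407/87, -128/87)

D = (-407/87, -128/87)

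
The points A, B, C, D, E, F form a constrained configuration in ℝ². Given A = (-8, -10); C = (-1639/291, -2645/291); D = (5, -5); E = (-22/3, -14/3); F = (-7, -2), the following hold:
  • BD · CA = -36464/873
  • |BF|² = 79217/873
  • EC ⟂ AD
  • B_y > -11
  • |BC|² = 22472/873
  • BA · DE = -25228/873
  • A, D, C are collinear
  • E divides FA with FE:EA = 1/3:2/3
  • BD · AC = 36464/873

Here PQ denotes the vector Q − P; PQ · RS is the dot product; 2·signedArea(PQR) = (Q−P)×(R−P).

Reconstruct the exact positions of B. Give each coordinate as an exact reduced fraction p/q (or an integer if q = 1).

1. B_x = -3017/291  [BD · CA = -36464/873 ∩ BA · DE = -25228/873]
2. B_y = -3175/291  [BD · CA = -36464/873 ∩ BA · DE = -25228/873]
   → B = (-3017/291, -3175/291)

B = (-3017/291, -3175/291)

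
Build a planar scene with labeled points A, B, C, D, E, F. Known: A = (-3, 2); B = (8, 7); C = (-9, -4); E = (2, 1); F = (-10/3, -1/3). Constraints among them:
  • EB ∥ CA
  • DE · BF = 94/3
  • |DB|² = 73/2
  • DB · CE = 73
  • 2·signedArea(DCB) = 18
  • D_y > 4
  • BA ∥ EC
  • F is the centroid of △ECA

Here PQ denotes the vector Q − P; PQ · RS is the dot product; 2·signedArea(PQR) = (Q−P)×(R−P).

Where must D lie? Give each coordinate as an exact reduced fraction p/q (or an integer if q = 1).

D = (5/2, 9/2)

1. D_x = 5/2  [DB · CE = 73 ∩ 2·signedArea(DCB) = 18]
2. D_y = 9/2  [DB · CE = 73 ∩ 2·signedArea(DCB) = 18]
   → D = (5/2, 9/2)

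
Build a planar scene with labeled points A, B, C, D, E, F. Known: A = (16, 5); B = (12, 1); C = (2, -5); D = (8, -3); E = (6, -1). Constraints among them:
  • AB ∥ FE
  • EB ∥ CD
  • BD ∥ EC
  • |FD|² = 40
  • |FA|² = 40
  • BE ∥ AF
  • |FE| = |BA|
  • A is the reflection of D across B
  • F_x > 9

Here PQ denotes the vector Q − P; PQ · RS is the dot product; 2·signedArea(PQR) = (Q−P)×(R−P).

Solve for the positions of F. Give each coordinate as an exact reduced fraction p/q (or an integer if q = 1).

F = (10, 3)

1. F_x = 10  [AB ∥ FE ∩ BE ∥ AF]
2. F_y = 3  [AB ∥ FE ∩ BE ∥ AF]
   → F = (10, 3)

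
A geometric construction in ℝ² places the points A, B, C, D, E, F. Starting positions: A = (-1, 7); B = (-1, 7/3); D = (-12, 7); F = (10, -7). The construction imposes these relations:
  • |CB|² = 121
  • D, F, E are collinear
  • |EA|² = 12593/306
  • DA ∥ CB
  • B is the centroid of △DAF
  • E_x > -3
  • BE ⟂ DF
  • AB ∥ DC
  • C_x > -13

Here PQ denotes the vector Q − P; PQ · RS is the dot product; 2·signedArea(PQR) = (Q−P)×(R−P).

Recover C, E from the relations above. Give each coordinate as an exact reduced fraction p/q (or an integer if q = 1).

C = (-12, 7/3)
E = (-1049/510, 343/510)

1. C_x = -12  [DA ∥ CB ∩ AB ∥ DC]
2. C_y = 7/3  [DA ∥ CB ∩ AB ∥ DC]
   → C = (-12, 7/3)
3. E_x = -1049/510  [D, F, E are collinear ∩ BE ⟂ DF]
4. E_y = 343/510  [D, F, E are collinear ∩ BE ⟂ DF]
   → E = (-1049/510, 343/510)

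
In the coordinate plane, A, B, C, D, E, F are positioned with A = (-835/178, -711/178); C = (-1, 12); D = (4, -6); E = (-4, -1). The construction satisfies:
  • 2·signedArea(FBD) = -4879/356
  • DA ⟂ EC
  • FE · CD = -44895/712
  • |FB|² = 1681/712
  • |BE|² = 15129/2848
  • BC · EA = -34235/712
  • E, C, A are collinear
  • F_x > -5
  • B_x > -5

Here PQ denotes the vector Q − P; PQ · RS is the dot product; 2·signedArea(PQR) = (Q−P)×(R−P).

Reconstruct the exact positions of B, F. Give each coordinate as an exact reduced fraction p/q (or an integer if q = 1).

1. B_x = -3217/712  [line 123/178·x + 533/178·y + 9143/712 = 0 ∩ |BE|² = 15129/2848]
2. B_y = -2311/712  [line 123/178·x + 533/178·y + 9143/712 = 0 ∩ |BE|² = 15129/2848]
   → B = (-3217/712, -2311/712)
3. F_x = -3463/712  [FE · CD = -44895/712 ∩ 2·signedArea(FBD) = -4879/356]
4. F_y = -3377/712  [FE · CD = -44895/712 ∩ 2·signedArea(FBD) = -4879/356]
   → F = (-3463/712, -3377/712)

B = (-3217/712, -2311/712)
F = (-3463/712, -3377/712)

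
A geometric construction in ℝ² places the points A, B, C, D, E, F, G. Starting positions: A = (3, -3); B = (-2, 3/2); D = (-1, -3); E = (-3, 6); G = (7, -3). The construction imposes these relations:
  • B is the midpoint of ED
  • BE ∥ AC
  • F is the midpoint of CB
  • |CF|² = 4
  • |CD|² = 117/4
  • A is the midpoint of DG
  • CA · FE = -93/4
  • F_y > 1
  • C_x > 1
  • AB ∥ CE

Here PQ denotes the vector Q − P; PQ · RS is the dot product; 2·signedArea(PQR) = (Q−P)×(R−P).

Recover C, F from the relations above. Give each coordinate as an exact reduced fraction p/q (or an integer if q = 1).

C = (2, 3/2)
F = (0, 3/2)

1. C_x = 2  [AB ∥ CE ∩ BE ∥ AC]
2. C_y = 3/2  [AB ∥ CE ∩ BE ∥ AC]
   → C = (2, 3/2)
3. F_x = 0  [F is the midpoint of CB]
4. F_y = 3/2  [F is the midpoint of CB]
   → F = (0, 3/2)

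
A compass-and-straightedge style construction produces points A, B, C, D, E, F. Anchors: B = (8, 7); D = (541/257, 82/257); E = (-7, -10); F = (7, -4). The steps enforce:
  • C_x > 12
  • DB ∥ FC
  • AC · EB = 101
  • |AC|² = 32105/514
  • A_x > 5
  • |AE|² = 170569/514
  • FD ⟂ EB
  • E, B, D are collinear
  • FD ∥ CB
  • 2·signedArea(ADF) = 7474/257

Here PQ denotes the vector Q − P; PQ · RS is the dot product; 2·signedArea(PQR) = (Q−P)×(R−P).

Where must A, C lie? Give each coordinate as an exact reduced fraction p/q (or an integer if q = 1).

A = (2597/514, 1881/514)
C = (3314/257, 689/257)

1. A_x = 2597/514  [line 1110/257·x + 1258/257·y + -10212/257 = 0 ∩ |AE|² = 170569/514]
2. A_y = 1881/514  [line 1110/257·x + 1258/257·y + -10212/257 = 0 ∩ |AE|² = 170569/514]
   → A = (2597/514, 1881/514)
3. C_x = 3314/257  [AC · EB = 101 ∩ DB ∥ FC]
4. C_y = 689/257  [AC · EB = 101 ∩ DB ∥ FC]
   → C = (3314/257, 689/257)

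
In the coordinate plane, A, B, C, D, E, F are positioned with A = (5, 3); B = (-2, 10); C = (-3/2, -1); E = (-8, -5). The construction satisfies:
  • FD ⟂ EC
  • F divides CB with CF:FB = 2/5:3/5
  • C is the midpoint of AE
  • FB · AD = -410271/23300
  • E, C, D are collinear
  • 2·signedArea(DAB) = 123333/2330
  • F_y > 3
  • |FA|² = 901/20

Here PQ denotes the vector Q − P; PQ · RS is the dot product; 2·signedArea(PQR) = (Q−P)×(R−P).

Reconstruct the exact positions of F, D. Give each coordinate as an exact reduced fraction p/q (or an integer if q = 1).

1. F_x = -17/10  [F divides CB with CF:FB = 2/5:3/5]
2. F_y = 17/5  [F divides CB with CF:FB = 2/5:3/5]
   → F = (-17/10, 17/5)
3. D_x = 743/2330  [E, C, D are collinear ∩ FD ⟂ EC]
4. D_y = 139/1165  [E, C, D are collinear ∩ FD ⟂ EC]
   → D = (743/2330, 139/1165)

D = (743/2330, 139/1165)
F = (-17/10, 17/5)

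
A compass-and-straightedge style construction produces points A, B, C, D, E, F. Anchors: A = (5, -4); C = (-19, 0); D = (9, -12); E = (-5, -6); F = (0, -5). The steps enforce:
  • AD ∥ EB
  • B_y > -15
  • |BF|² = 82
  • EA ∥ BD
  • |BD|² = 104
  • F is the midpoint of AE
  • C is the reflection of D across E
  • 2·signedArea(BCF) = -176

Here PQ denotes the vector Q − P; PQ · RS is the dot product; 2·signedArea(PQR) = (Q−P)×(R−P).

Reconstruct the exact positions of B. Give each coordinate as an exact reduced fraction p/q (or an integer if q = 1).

1. B_x = -1  [EA ∥ BD ∩ AD ∥ EB]
2. B_y = -14  [EA ∥ BD ∩ AD ∥ EB]
   → B = (-1, -14)

B = (-1, -14)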